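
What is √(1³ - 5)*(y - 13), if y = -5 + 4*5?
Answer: 4*I ≈ 4.0*I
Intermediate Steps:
y = 15 (y = -5 + 20 = 15)
√(1³ - 5)*(y - 13) = √(1³ - 5)*(15 - 13) = √(1 - 5)*2 = √(-4)*2 = (2*I)*2 = 4*I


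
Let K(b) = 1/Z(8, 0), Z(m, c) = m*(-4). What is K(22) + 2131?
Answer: 68191/32 ≈ 2131.0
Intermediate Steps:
Z(m, c) = -4*m
K(b) = -1/32 (K(b) = 1/(-4*8) = 1/(-32) = -1/32)
K(22) + 2131 = -1/32 + 2131 = 68191/32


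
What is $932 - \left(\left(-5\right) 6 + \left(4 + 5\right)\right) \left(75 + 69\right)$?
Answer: $3956$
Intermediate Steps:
$932 - \left(\left(-5\right) 6 + \left(4 + 5\right)\right) \left(75 + 69\right) = 932 - \left(-30 + 9\right) 144 = 932 - \left(-21\right) 144 = 932 - -3024 = 932 + 3024 = 3956$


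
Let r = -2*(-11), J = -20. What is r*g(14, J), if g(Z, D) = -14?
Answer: -308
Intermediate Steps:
r = 22 (r = -1*(-22) = 22)
r*g(14, J) = 22*(-14) = -308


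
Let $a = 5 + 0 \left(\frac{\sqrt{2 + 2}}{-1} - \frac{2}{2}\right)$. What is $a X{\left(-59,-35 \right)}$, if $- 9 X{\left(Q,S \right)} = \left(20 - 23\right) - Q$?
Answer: $- \frac{280}{9} \approx -31.111$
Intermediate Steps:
$X{\left(Q,S \right)} = \frac{1}{3} + \frac{Q}{9}$ ($X{\left(Q,S \right)} = - \frac{\left(20 - 23\right) - Q}{9} = - \frac{-3 - Q}{9} = \frac{1}{3} + \frac{Q}{9}$)
$a = 5$ ($a = 5 + 0 \left(\sqrt{4} \left(-1\right) - 1\right) = 5 + 0 \left(2 \left(-1\right) - 1\right) = 5 + 0 \left(-2 - 1\right) = 5 + 0 \left(-3\right) = 5 + 0 = 5$)
$a X{\left(-59,-35 \right)} = 5 \left(\frac{1}{3} + \frac{1}{9} \left(-59\right)\right) = 5 \left(\frac{1}{3} - \frac{59}{9}\right) = 5 \left(- \frac{56}{9}\right) = - \frac{280}{9}$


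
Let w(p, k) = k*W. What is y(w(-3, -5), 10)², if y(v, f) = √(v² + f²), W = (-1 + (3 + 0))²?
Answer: 500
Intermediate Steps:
W = 4 (W = (-1 + 3)² = 2² = 4)
w(p, k) = 4*k (w(p, k) = k*4 = 4*k)
y(v, f) = √(f² + v²)
y(w(-3, -5), 10)² = (√(10² + (4*(-5))²))² = (√(100 + (-20)²))² = (√(100 + 400))² = (√500)² = (10*√5)² = 500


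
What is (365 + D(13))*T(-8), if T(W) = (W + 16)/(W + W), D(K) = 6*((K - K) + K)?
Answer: -443/2 ≈ -221.50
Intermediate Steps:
D(K) = 6*K (D(K) = 6*(0 + K) = 6*K)
T(W) = (16 + W)/(2*W) (T(W) = (16 + W)/((2*W)) = (16 + W)*(1/(2*W)) = (16 + W)/(2*W))
(365 + D(13))*T(-8) = (365 + 6*13)*((½)*(16 - 8)/(-8)) = (365 + 78)*((½)*(-⅛)*8) = 443*(-½) = -443/2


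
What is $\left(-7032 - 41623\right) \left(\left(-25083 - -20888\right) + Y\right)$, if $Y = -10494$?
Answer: $714693295$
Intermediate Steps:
$\left(-7032 - 41623\right) \left(\left(-25083 - -20888\right) + Y\right) = \left(-7032 - 41623\right) \left(\left(-25083 - -20888\right) - 10494\right) = - 48655 \left(\left(-25083 + 20888\right) - 10494\right) = - 48655 \left(-4195 - 10494\right) = \left(-48655\right) \left(-14689\right) = 714693295$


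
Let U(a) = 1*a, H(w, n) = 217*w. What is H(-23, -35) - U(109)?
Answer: -5100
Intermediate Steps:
U(a) = a
H(-23, -35) - U(109) = 217*(-23) - 1*109 = -4991 - 109 = -5100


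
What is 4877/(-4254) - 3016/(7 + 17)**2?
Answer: -325817/51048 ≈ -6.3826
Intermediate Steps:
4877/(-4254) - 3016/(7 + 17)**2 = 4877*(-1/4254) - 3016/(24**2) = -4877/4254 - 3016/576 = -4877/4254 - 3016*1/576 = -4877/4254 - 377/72 = -325817/51048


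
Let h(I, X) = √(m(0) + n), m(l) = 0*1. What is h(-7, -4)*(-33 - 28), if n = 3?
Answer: -61*√3 ≈ -105.66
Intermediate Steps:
m(l) = 0
h(I, X) = √3 (h(I, X) = √(0 + 3) = √3)
h(-7, -4)*(-33 - 28) = √3*(-33 - 28) = √3*(-61) = -61*√3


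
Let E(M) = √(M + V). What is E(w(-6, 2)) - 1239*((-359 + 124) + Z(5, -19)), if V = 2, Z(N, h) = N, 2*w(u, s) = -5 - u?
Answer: 284970 + √10/2 ≈ 2.8497e+5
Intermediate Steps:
w(u, s) = -5/2 - u/2 (w(u, s) = (-5 - u)/2 = -5/2 - u/2)
E(M) = √(2 + M) (E(M) = √(M + 2) = √(2 + M))
E(w(-6, 2)) - 1239*((-359 + 124) + Z(5, -19)) = √(2 + (-5/2 - ½*(-6))) - 1239*((-359 + 124) + 5) = √(2 + (-5/2 + 3)) - 1239*(-235 + 5) = √(2 + ½) - 1239*(-230) = √(5/2) + 284970 = √10/2 + 284970 = 284970 + √10/2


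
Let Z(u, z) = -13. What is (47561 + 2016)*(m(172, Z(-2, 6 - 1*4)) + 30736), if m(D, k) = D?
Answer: 1532325916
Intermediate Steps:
(47561 + 2016)*(m(172, Z(-2, 6 - 1*4)) + 30736) = (47561 + 2016)*(172 + 30736) = 49577*30908 = 1532325916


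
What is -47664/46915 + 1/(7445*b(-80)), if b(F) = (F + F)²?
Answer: -1816875408217/1788324736000 ≈ -1.0160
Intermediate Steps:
b(F) = 4*F² (b(F) = (2*F)² = 4*F²)
-47664/46915 + 1/(7445*b(-80)) = -47664/46915 + 1/(7445*((4*(-80)²))) = -47664*1/46915 + 1/(7445*((4*6400))) = -47664/46915 + (1/7445)/25600 = -47664/46915 + (1/7445)*(1/25600) = -47664/46915 + 1/190592000 = -1816875408217/1788324736000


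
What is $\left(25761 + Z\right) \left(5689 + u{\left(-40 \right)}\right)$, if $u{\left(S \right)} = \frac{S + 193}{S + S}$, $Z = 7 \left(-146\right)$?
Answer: $\frac{11255428613}{80} \approx 1.4069 \cdot 10^{8}$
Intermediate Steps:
$Z = -1022$
$u{\left(S \right)} = \frac{193 + S}{2 S}$
$\left(25761 + Z\right) \left(5689 + u{\left(-40 \right)}\right) = \left(25761 - 1022\right) \left(5689 + \frac{193 - 40}{2 \left(-40\right)}\right) = 24739 \left(5689 + \frac{1}{2} \left(- \frac{1}{40}\right) 153\right) = 24739 \left(5689 - \frac{153}{80}\right) = 24739 \cdot \frac{454967}{80} = \frac{11255428613}{80}$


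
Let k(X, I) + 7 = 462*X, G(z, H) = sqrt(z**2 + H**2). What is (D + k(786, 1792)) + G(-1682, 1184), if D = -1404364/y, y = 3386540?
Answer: 307433983284/846635 + 2*sqrt(1057745) ≈ 3.6518e+5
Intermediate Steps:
G(z, H) = sqrt(H**2 + z**2)
k(X, I) = -7 + 462*X
D = -351091/846635 (D = -1404364/3386540 = -1404364*1/3386540 = -351091/846635 ≈ -0.41469)
(D + k(786, 1792)) + G(-1682, 1184) = (-351091/846635 + (-7 + 462*786)) + sqrt(1184**2 + (-1682)**2) = (-351091/846635 + (-7 + 363132)) + sqrt(1401856 + 2829124) = (-351091/846635 + 363125) + sqrt(4230980) = 307433983284/846635 + 2*sqrt(1057745)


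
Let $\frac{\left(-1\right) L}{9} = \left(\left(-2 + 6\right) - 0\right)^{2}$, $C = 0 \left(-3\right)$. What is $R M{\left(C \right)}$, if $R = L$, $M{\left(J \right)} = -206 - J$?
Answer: $29664$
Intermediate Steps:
$C = 0$
$L = -144$ ($L = - 9 \left(\left(-2 + 6\right) - 0\right)^{2} = - 9 \left(4 + \left(-4 + 4\right)\right)^{2} = - 9 \left(4 + 0\right)^{2} = - 9 \cdot 4^{2} = \left(-9\right) 16 = -144$)
$R = -144$
$R M{\left(C \right)} = - 144 \left(-206 - 0\right) = - 144 \left(-206 + 0\right) = \left(-144\right) \left(-206\right) = 29664$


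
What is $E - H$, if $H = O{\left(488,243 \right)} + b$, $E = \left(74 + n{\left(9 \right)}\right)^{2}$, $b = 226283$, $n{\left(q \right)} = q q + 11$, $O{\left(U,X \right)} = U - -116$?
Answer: $-199331$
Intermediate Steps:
$O{\left(U,X \right)} = 116 + U$ ($O{\left(U,X \right)} = U + 116 = 116 + U$)
$n{\left(q \right)} = 11 + q^{2}$ ($n{\left(q \right)} = q^{2} + 11 = 11 + q^{2}$)
$E = 27556$ ($E = \left(74 + \left(11 + 9^{2}\right)\right)^{2} = \left(74 + \left(11 + 81\right)\right)^{2} = \left(74 + 92\right)^{2} = 166^{2} = 27556$)
$H = 226887$ ($H = \left(116 + 488\right) + 226283 = 604 + 226283 = 226887$)
$E - H = 27556 - 226887 = -199331$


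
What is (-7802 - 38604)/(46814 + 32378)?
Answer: -23203/39596 ≈ -0.58599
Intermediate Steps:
(-7802 - 38604)/(46814 + 32378) = -46406/79192 = -46406*1/79192 = -23203/39596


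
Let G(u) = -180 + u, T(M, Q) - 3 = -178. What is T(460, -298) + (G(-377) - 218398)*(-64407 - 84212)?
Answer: 32540872970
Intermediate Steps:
T(M, Q) = -175 (T(M, Q) = 3 - 178 = -175)
T(460, -298) + (G(-377) - 218398)*(-64407 - 84212) = -175 + ((-180 - 377) - 218398)*(-64407 - 84212) = -175 + (-557 - 218398)*(-148619) = -175 - 218955*(-148619) = -175 + 32540873145 = 32540872970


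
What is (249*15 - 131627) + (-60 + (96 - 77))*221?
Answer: -136953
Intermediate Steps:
(249*15 - 131627) + (-60 + (96 - 77))*221 = (3735 - 131627) + (-60 + 19)*221 = -127892 - 41*221 = -127892 - 9061 = -136953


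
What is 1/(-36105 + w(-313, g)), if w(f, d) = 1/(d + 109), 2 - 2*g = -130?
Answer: -175/6318374 ≈ -2.7697e-5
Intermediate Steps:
g = 66 (g = 1 - ½*(-130) = 1 + 65 = 66)
w(f, d) = 1/(109 + d)
1/(-36105 + w(-313, g)) = 1/(-36105 + 1/(109 + 66)) = 1/(-36105 + 1/175) = 1/(-6318374/175) = -175/6318374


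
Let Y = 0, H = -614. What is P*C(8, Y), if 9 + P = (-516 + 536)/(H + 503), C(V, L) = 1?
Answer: -1019/111 ≈ -9.1802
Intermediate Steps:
P = -1019/111 (P = -9 + (-516 + 536)/(-614 + 503) = -9 + 20/(-111) = -9 + 20*(-1/111) = -9 - 20/111 = -1019/111 ≈ -9.1802)
P*C(8, Y) = -1019/111*1 = -1019/111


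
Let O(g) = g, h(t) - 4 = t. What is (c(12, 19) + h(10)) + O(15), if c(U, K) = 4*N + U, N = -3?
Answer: 29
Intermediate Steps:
h(t) = 4 + t
c(U, K) = -12 + U (c(U, K) = 4*(-3) + U = -12 + U)
(c(12, 19) + h(10)) + O(15) = ((-12 + 12) + (4 + 10)) + 15 = (0 + 14) + 15 = 14 + 15 = 29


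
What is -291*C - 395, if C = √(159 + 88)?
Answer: -395 - 291*√247 ≈ -4968.4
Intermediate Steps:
C = √247 ≈ 15.716
-291*C - 395 = -291*√247 - 395 = -395 - 291*√247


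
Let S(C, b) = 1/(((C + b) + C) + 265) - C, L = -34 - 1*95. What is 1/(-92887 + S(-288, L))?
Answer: -440/40743561 ≈ -1.0799e-5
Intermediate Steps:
L = -129 (L = -34 - 95 = -129)
S(C, b) = 1/(265 + b + 2*C) - C (S(C, b) = 1/((b + 2*C) + 265) - C = 1/(265 + b + 2*C) - C)
1/(-92887 + S(-288, L)) = 1/(-92887 + (1 - 265*(-288) - 2*(-288)² - 1*(-288)*(-129))/(265 - 129 + 2*(-288))) = 1/(-92887 + (1 + 76320 - 2*82944 - 37152)/(265 - 129 - 576)) = 1/(-92887 + (1 + 76320 - 165888 - 37152)/(-440)) = 1/(-92887 - 1/440*(-126719)) = 1/(-92887 + 126719/440) = 1/(-40743561/440) = -440/40743561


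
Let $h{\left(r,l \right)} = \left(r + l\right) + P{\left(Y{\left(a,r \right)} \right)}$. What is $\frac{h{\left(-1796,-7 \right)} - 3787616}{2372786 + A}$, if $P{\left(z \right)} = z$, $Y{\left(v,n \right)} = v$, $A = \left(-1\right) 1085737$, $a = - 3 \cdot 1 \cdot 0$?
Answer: $- \frac{3789419}{1287049} \approx -2.9443$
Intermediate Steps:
$a = 0$ ($a = \left(-3\right) 0 = 0$)
$A = -1085737$
$h{\left(r,l \right)} = l + r$ ($h{\left(r,l \right)} = \left(r + l\right) + 0 = \left(l + r\right) + 0 = l + r$)
$\frac{h{\left(-1796,-7 \right)} - 3787616}{2372786 + A} = \frac{\left(-7 - 1796\right) - 3787616}{2372786 - 1085737} = \frac{-1803 - 3787616}{1287049} = \left(-3789419\right) \frac{1}{1287049} = - \frac{3789419}{1287049}$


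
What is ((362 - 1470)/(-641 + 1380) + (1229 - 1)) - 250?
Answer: 721634/739 ≈ 976.50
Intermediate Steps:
((362 - 1470)/(-641 + 1380) + (1229 - 1)) - 250 = (-1108/739 + 1228) - 250 = 906384/739 - 250 = 721634/739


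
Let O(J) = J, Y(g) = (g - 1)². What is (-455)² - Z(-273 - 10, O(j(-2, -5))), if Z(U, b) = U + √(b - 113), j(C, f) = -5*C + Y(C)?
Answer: 207308 - I*√94 ≈ 2.0731e+5 - 9.6954*I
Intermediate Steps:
Y(g) = (-1 + g)²
j(C, f) = (-1 + C)² - 5*C (j(C, f) = -5*C + (-1 + C)² = (-1 + C)² - 5*C)
Z(U, b) = U + √(-113 + b)
(-455)² - Z(-273 - 10, O(j(-2, -5))) = (-455)² - ((-273 - 10) + √(-113 + ((-1 - 2)² - 5*(-2)))) = 207025 - (-283 + √(-113 + ((-3)² + 10))) = 207025 - (-283 + √(-113 + (9 + 10))) = 207025 - (-283 + √(-113 + 19)) = 207025 - (-283 + √(-94)) = 207025 - (-283 + I*√94) = 207025 + (283 - I*√94) = 207308 - I*√94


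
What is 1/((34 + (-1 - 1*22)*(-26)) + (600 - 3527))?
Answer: -1/2295 ≈ -0.00043573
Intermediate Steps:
1/((34 + (-1 - 1*22)*(-26)) + (600 - 3527)) = 1/((34 + (-1 - 22)*(-26)) - 2927) = 1/((34 - 23*(-26)) - 2927) = 1/((34 + 598) - 2927) = 1/(632 - 2927) = 1/(-2295) = -1/2295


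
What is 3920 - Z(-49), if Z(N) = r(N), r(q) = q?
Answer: 3969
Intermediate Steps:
Z(N) = N
3920 - Z(-49) = 3920 - 1*(-49) = 3920 + 49 = 3969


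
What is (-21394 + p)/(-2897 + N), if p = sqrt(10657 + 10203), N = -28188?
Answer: 21394/31085 - 2*sqrt(5215)/31085 ≈ 0.68360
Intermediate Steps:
p = 2*sqrt(5215) (p = sqrt(20860) = 2*sqrt(5215) ≈ 144.43)
(-21394 + p)/(-2897 + N) = (-21394 + 2*sqrt(5215))/(-2897 - 28188) = (-21394 + 2*sqrt(5215))/(-31085) = (-21394 + 2*sqrt(5215))*(-1/31085) = 21394/31085 - 2*sqrt(5215)/31085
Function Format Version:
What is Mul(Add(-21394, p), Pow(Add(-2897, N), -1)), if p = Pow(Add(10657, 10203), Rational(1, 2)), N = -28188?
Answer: Add(Rational(21394, 31085), Mul(Rational(-2, 31085), Pow(5215, Rational(1, 2)))) ≈ 0.68360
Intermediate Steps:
p = Mul(2, Pow(5215, Rational(1, 2))) (p = Pow(20860, Rational(1, 2)) = Mul(2, Pow(5215, Rational(1, 2))) ≈ 144.43)
Mul(Add(-21394, p), Pow(Add(-2897, N), -1)) = Mul(Add(-21394, Mul(2, Pow(5215, Rational(1, 2)))), Pow(Add(-2897, -28188), -1)) = Mul(Add(-21394, Mul(2, Pow(5215, Rational(1, 2)))), Pow(-31085, -1)) = Mul(Add(-21394, Mul(2, Pow(5215, Rational(1, 2)))), Rational(-1, 31085)) = Add(Rational(21394, 31085), Mul(Rational(-2, 31085), Pow(5215, Rational(1, 2))))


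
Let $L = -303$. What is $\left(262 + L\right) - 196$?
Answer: $-237$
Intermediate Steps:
$\left(262 + L\right) - 196 = \left(262 - 303\right) - 196 = -41 - 196 = -237$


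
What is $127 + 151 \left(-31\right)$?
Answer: $-4554$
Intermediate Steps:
$127 + 151 \left(-31\right) = 127 - 4681 = -4554$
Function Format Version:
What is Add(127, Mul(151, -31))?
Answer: -4554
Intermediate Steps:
Add(127, Mul(151, -31)) = Add(127, -4681) = -4554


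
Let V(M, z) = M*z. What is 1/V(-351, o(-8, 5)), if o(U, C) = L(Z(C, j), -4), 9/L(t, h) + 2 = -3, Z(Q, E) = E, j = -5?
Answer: 5/3159 ≈ 0.0015828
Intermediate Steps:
L(t, h) = -9/5 (L(t, h) = 9/(-2 - 3) = 9/(-5) = 9*(-⅕) = -9/5)
o(U, C) = -9/5
1/V(-351, o(-8, 5)) = 1/(-351*(-9/5)) = 1/(3159/5) = 5/3159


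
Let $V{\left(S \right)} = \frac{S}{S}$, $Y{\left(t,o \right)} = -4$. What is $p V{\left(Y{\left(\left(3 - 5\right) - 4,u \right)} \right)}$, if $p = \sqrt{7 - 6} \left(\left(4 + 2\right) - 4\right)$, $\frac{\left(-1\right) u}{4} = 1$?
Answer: $2$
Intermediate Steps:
$u = -4$ ($u = \left(-4\right) 1 = -4$)
$V{\left(S \right)} = 1$
$p = 2$ ($p = \sqrt{1} \left(6 - 4\right) = 1 \cdot 2 = 2$)
$p V{\left(Y{\left(\left(3 - 5\right) - 4,u \right)} \right)} = 2 \cdot 1 = 2$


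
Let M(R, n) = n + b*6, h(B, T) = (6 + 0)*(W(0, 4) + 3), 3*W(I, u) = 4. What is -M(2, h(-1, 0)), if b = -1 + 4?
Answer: -44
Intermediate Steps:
b = 3
W(I, u) = 4/3 (W(I, u) = (1/3)*4 = 4/3)
h(B, T) = 26 (h(B, T) = (6 + 0)*(4/3 + 3) = 6*(13/3) = 26)
M(R, n) = 18 + n (M(R, n) = n + 3*6 = n + 18 = 18 + n)
-M(2, h(-1, 0)) = -(18 + 26) = -1*44 = -44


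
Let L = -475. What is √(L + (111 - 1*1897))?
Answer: I*√2261 ≈ 47.55*I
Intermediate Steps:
√(L + (111 - 1*1897)) = √(-475 + (111 - 1*1897)) = √(-475 + (111 - 1897)) = √(-475 - 1786) = √(-2261) = I*√2261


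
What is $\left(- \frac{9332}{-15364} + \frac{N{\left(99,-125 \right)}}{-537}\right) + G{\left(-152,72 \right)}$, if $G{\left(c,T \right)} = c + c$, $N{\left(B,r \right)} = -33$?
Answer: $- \frac{208551998}{687539} \approx -303.33$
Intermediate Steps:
$G{\left(c,T \right)} = 2 c$
$\left(- \frac{9332}{-15364} + \frac{N{\left(99,-125 \right)}}{-537}\right) + G{\left(-152,72 \right)} = \left(- \frac{9332}{-15364} - \frac{33}{-537}\right) + 2 \left(-152\right) = \left(\left(-9332\right) \left(- \frac{1}{15364}\right) - - \frac{11}{179}\right) - 304 = \left(\frac{2333}{3841} + \frac{11}{179}\right) - 304 = \frac{459858}{687539} - 304 = - \frac{208551998}{687539}$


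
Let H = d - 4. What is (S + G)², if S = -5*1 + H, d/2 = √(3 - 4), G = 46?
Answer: 1365 + 148*I ≈ 1365.0 + 148.0*I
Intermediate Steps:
d = 2*I (d = 2*√(3 - 4) = 2*√(-1) = 2*I ≈ 2.0*I)
H = -4 + 2*I (H = 2*I - 4 = -4 + 2*I ≈ -4.0 + 2.0*I)
S = -9 + 2*I (S = -5*1 + (-4 + 2*I) = -5 + (-4 + 2*I) = -9 + 2*I ≈ -9.0 + 2.0*I)
(S + G)² = ((-9 + 2*I) + 46)² = (37 + 2*I)²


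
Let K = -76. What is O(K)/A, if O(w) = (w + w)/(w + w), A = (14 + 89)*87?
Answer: 1/8961 ≈ 0.00011159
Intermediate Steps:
A = 8961 (A = 103*87 = 8961)
O(w) = 1 (O(w) = (2*w)/((2*w)) = (2*w)*(1/(2*w)) = 1)
O(K)/A = 1/8961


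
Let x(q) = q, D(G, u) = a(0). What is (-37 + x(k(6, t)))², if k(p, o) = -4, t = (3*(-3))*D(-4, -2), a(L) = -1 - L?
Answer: 1681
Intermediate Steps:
D(G, u) = -1 (D(G, u) = -1 - 1*0 = -1 + 0 = -1)
t = 9 (t = (3*(-3))*(-1) = -9*(-1) = 9)
(-37 + x(k(6, t)))² = (-37 - 4)² = (-41)² = 1681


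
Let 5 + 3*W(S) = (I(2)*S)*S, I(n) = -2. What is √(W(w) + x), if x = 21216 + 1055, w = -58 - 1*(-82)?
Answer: 2*√49242/3 ≈ 147.94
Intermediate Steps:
w = 24 (w = -58 + 82 = 24)
x = 22271
W(S) = -5/3 - 2*S²/3 (W(S) = -5/3 + ((-2*S)*S)/3 = -5/3 + (-2*S²)/3 = -5/3 - 2*S²/3)
√(W(w) + x) = √((-5/3 - ⅔*24²) + 22271) = √((-5/3 - ⅔*576) + 22271) = √((-5/3 - 384) + 22271) = √(-1157/3 + 22271) = √(65656/3) = 2*√49242/3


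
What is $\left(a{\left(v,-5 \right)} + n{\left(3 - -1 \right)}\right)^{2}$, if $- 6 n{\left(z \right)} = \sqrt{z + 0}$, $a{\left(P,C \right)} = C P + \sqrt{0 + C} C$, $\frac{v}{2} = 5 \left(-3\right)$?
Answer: $\frac{200476}{9} - \frac{4490 i \sqrt{5}}{3} \approx 22275.0 - 3346.6 i$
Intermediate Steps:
$v = -30$ ($v = 2 \cdot 5 \left(-3\right) = 2 \left(-15\right) = -30$)
$a{\left(P,C \right)} = C^{\frac{3}{2}} + C P$ ($a{\left(P,C \right)} = C P + \sqrt{C} C = C P + C^{\frac{3}{2}} = C^{\frac{3}{2}} + C P$)
$n{\left(z \right)} = - \frac{\sqrt{z}}{6}$ ($n{\left(z \right)} = - \frac{\sqrt{z + 0}}{6} = - \frac{\sqrt{z}}{6}$)
$\left(a{\left(v,-5 \right)} + n{\left(3 - -1 \right)}\right)^{2} = \left(\left(\left(-5\right)^{\frac{3}{2}} - -150\right) - \frac{\sqrt{3 - -1}}{6}\right)^{2} = \left(\left(- 5 i \sqrt{5} + 150\right) - \frac{\sqrt{3 + 1}}{6}\right)^{2} = \left(\left(150 - 5 i \sqrt{5}\right) - \frac{\sqrt{4}}{6}\right)^{2} = \left(\left(150 - 5 i \sqrt{5}\right) - \frac{1}{3}\right)^{2} = \left(\frac{449}{3} - 5 i \sqrt{5}\right)^{2}$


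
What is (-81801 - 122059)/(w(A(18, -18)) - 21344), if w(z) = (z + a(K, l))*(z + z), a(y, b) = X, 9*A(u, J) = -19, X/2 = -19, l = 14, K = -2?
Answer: 8256330/857573 ≈ 9.6275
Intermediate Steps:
X = -38 (X = 2*(-19) = -38)
A(u, J) = -19/9 (A(u, J) = (⅑)*(-19) = -19/9)
a(y, b) = -38
w(z) = 2*z*(-38 + z) (w(z) = (z - 38)*(z + z) = (-38 + z)*(2*z) = 2*z*(-38 + z))
(-81801 - 122059)/(w(A(18, -18)) - 21344) = (-81801 - 122059)/(2*(-19/9)*(-38 - 19/9) - 21344) = -203860/(2*(-19/9)*(-361/9) - 21344) = -203860/(13718/81 - 21344) = -203860/(-1715146/81) = -203860*(-81/1715146) = 8256330/857573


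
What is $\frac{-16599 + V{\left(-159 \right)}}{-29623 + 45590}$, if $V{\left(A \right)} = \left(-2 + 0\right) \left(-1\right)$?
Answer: $- \frac{2371}{2281} \approx -1.0395$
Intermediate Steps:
$V{\left(A \right)} = 2$ ($V{\left(A \right)} = \left(-2\right) \left(-1\right) = 2$)
$\frac{-16599 + V{\left(-159 \right)}}{-29623 + 45590} = \frac{-16599 + 2}{-29623 + 45590} = - \frac{16597}{15967} = \left(-16597\right) \frac{1}{15967} = - \frac{2371}{2281}$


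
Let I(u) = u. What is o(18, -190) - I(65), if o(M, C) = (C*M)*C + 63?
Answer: 649798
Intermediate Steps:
o(M, C) = 63 + M*C² (o(M, C) = M*C² + 63 = 63 + M*C²)
o(18, -190) - I(65) = (63 + 18*(-190)²) - 1*65 = (63 + 18*36100) - 65 = (63 + 649800) - 65 = 649863 - 65 = 649798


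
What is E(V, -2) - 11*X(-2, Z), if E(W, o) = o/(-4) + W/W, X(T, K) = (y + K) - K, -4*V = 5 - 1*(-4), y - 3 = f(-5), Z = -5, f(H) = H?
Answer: 47/2 ≈ 23.500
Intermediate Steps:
y = -2 (y = 3 - 5 = -2)
V = -9/4 (V = -(5 - 1*(-4))/4 = -(5 + 4)/4 = -1/4*9 = -9/4 ≈ -2.2500)
X(T, K) = -2 (X(T, K) = (-2 + K) - K = -2)
E(W, o) = 1 - o/4 (E(W, o) = o*(-1/4) + 1 = -o/4 + 1 = 1 - o/4)
E(V, -2) - 11*X(-2, Z) = (1 - 1/4*(-2)) - 11*(-2) = (1 + 1/2) + 22 = 3/2 + 22 = 47/2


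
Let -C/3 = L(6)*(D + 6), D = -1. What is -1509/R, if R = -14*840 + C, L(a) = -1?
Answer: 503/3915 ≈ 0.12848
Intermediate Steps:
C = 15 (C = -(-3)*(-1 + 6) = -(-3)*5 = -3*(-5) = 15)
R = -11745 (R = -14*840 + 15 = -11760 + 15 = -11745)
-1509/R = -1509/(-11745) = -1509*(-1)/11745 = -1*(-503/3915) = 503/3915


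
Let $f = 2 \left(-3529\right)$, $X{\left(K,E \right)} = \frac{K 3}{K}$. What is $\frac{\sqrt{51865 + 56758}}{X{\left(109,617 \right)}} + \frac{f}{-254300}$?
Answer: $\frac{3529}{127150} + \frac{\sqrt{108623}}{3} \approx 109.89$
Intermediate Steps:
$X{\left(K,E \right)} = 3$ ($X{\left(K,E \right)} = \frac{3 K}{K} = 3$)
$f = -7058$
$\frac{\sqrt{51865 + 56758}}{X{\left(109,617 \right)}} + \frac{f}{-254300} = \frac{\sqrt{51865 + 56758}}{3} - \frac{7058}{-254300} = \sqrt{108623} \cdot \frac{1}{3} - - \frac{3529}{127150} = \frac{\sqrt{108623}}{3} + \frac{3529}{127150} = \frac{3529}{127150} + \frac{\sqrt{108623}}{3}$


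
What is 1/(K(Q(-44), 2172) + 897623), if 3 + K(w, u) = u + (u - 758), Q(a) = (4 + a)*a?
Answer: 1/901206 ≈ 1.1096e-6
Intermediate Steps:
Q(a) = a*(4 + a)
K(w, u) = -761 + 2*u (K(w, u) = -3 + (u + (u - 758)) = -3 + (u + (-758 + u)) = -3 + (-758 + 2*u) = -761 + 2*u)
1/(K(Q(-44), 2172) + 897623) = 1/((-761 + 2*2172) + 897623) = 1/((-761 + 4344) + 897623) = 1/(3583 + 897623) = 1/901206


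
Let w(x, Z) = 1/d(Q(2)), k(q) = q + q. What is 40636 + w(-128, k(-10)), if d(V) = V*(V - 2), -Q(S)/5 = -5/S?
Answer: 21333904/525 ≈ 40636.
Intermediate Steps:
k(q) = 2*q
Q(S) = 25/S (Q(S) = -(-25)/S = 25/S)
d(V) = V*(-2 + V)
w(x, Z) = 4/525 (w(x, Z) = 1/((25/2)*(-2 + 25/2)) = 1/((25*(1/2))*(-2 + 25*(1/2))) = 1/(25*(-2 + 25/2)/2) = 1/((25/2)*(21/2)) = 1/(525/4) = 4/525)
40636 + w(-128, k(-10)) = 40636 + 4/525 = 21333904/525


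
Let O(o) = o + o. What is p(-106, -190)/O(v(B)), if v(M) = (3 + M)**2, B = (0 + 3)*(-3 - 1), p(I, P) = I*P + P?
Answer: 3325/27 ≈ 123.15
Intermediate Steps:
p(I, P) = P + I*P
B = -12 (B = 3*(-4) = -12)
O(o) = 2*o
p(-106, -190)/O(v(B)) = (-190*(1 - 106))/((2*(3 - 12)**2)) = (-190*(-105))/((2*(-9)**2)) = 19950/((2*81)) = 19950/162 = 19950*(1/162) = 3325/27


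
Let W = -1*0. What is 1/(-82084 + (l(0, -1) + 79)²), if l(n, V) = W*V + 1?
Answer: -1/75684 ≈ -1.3213e-5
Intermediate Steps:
W = 0
l(n, V) = 1 (l(n, V) = 0*V + 1 = 0 + 1 = 1)
1/(-82084 + (l(0, -1) + 79)²) = 1/(-82084 + (1 + 79)²) = 1/(-82084 + 80²) = 1/(-82084 + 6400) = 1/(-75684) = -1/75684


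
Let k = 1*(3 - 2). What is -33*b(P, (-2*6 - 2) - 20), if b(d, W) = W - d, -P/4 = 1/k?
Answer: 990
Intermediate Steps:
k = 1 (k = 1*1 = 1)
P = -4 (P = -4/1 = -4*1 = -4)
-33*b(P, (-2*6 - 2) - 20) = -33*(((-2*6 - 2) - 20) - 1*(-4)) = -33*(((-12 - 2) - 20) + 4) = -33*((-14 - 20) + 4) = -33*(-34 + 4) = -33*(-30) = 990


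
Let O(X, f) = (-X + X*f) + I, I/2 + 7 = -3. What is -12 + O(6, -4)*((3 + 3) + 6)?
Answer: -612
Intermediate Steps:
I = -20 (I = -14 + 2*(-3) = -14 - 6 = -20)
O(X, f) = -20 - X + X*f (O(X, f) = (-X + X*f) - 20 = -20 - X + X*f)
-12 + O(6, -4)*((3 + 3) + 6) = -12 + (-20 - 1*6 + 6*(-4))*((3 + 3) + 6) = -12 + (-20 - 6 - 24)*(6 + 6) = -12 - 50*12 = -12 - 600 = -612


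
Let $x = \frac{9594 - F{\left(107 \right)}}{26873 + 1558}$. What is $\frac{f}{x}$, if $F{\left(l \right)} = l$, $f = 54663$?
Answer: $\frac{1554123753}{9487} \approx 1.6382 \cdot 10^{5}$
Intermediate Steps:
$x = \frac{9487}{28431}$ ($x = \frac{9594 - 107}{26873 + 1558} = \frac{9594 - 107}{28431} = 9487 \cdot \frac{1}{28431} = \frac{9487}{28431} \approx 0.33368$)
$\frac{f}{x} = \frac{54663}{\frac{9487}{28431}} = 54663 \cdot \frac{28431}{9487} = \frac{1554123753}{9487}$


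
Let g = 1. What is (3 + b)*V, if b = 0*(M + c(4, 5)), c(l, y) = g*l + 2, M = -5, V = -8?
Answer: -24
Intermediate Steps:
c(l, y) = 2 + l (c(l, y) = 1*l + 2 = l + 2 = 2 + l)
b = 0 (b = 0*(-5 + (2 + 4)) = 0*(-5 + 6) = 0*1 = 0)
(3 + b)*V = (3 + 0)*(-8) = 3*(-8) = -24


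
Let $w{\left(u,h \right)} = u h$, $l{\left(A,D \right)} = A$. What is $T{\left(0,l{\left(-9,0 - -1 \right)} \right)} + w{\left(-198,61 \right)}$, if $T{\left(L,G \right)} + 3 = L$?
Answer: $-12081$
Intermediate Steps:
$w{\left(u,h \right)} = h u$
$T{\left(L,G \right)} = -3 + L$
$T{\left(0,l{\left(-9,0 - -1 \right)} \right)} + w{\left(-198,61 \right)} = \left(-3 + 0\right) + 61 \left(-198\right) = -3 - 12078 = -12081$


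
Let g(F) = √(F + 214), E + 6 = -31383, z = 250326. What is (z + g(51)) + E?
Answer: 218937 + √265 ≈ 2.1895e+5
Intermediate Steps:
E = -31389 (E = -6 - 31383 = -31389)
g(F) = √(214 + F)
(z + g(51)) + E = (250326 + √(214 + 51)) - 31389 = (250326 + √265) - 31389 = 218937 + √265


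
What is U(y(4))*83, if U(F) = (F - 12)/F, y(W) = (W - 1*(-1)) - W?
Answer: -913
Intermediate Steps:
y(W) = 1 (y(W) = (W + 1) - W = (1 + W) - W = 1)
U(F) = (-12 + F)/F
U(y(4))*83 = ((-12 + 1)/1)*83 = (1*(-11))*83 = -11*83 = -913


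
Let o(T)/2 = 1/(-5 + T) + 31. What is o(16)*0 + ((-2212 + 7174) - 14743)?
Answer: -9781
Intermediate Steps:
o(T) = 62 + 2/(-5 + T) (o(T) = 2*(1/(-5 + T) + 31) = 2*(31 + 1/(-5 + T)) = 62 + 2/(-5 + T))
o(16)*0 + ((-2212 + 7174) - 14743) = (2*(-154 + 31*16)/(-5 + 16))*0 + ((-2212 + 7174) - 14743) = (2*(-154 + 496)/11)*0 + (4962 - 14743) = (2*(1/11)*342)*0 - 9781 = (684/11)*0 - 9781 = 0 - 9781 = -9781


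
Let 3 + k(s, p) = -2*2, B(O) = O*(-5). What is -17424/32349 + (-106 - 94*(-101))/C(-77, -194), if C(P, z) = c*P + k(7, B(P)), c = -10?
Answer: 96799300/8227429 ≈ 11.765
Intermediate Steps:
B(O) = -5*O
k(s, p) = -7 (k(s, p) = -3 - 2*2 = -3 - 4 = -7)
C(P, z) = -7 - 10*P (C(P, z) = -10*P - 7 = -7 - 10*P)
-17424/32349 + (-106 - 94*(-101))/C(-77, -194) = -17424/32349 + (-106 - 94*(-101))/(-7 - 10*(-77)) = -17424*1/32349 + (-106 + 9494)/(-7 + 770) = -5808/10783 + 9388/763 = 96799300/8227429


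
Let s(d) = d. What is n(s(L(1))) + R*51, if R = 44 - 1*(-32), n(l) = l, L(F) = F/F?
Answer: 3877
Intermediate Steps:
L(F) = 1
R = 76 (R = 44 + 32 = 76)
n(s(L(1))) + R*51 = 1 + 76*51 = 1 + 3876 = 3877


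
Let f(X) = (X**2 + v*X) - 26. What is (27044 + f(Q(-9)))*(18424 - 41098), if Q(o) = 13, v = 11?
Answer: -619680420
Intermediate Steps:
f(X) = -26 + X**2 + 11*X (f(X) = (X**2 + 11*X) - 26 = -26 + X**2 + 11*X)
(27044 + f(Q(-9)))*(18424 - 41098) = (27044 + (-26 + 13**2 + 11*13))*(18424 - 41098) = (27044 + (-26 + 169 + 143))*(-22674) = (27044 + 286)*(-22674) = 27330*(-22674) = -619680420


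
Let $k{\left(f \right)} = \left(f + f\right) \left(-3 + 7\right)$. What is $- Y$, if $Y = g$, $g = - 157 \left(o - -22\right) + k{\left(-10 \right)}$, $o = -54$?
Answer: $-4944$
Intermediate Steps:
$k{\left(f \right)} = 8 f$ ($k{\left(f \right)} = 2 f 4 = 8 f$)
$g = 4944$ ($g = - 157 \left(-54 - -22\right) + 8 \left(-10\right) = - 157 \left(-54 + 22\right) - 80 = \left(-157\right) \left(-32\right) - 80 = 5024 - 80 = 4944$)
$Y = 4944$
$- Y = \left(-1\right) 4944 = -4944$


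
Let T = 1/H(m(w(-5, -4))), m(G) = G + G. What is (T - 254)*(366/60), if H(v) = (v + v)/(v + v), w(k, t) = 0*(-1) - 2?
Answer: -15433/10 ≈ -1543.3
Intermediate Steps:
w(k, t) = -2 (w(k, t) = 0 - 2 = -2)
m(G) = 2*G
H(v) = 1 (H(v) = (2*v)/((2*v)) = (2*v)*(1/(2*v)) = 1)
T = 1 (T = 1/1 = 1)
(T - 254)*(366/60) = (1 - 254)*(366/60) = -92598/60 = -253*61/10 = -15433/10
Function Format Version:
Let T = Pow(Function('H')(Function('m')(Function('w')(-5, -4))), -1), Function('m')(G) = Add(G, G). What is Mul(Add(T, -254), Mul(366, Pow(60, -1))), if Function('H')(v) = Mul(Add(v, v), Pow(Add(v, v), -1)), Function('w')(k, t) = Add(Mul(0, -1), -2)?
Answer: Rational(-15433, 10) ≈ -1543.3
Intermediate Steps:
Function('w')(k, t) = -2 (Function('w')(k, t) = Add(0, -2) = -2)
Function('m')(G) = Mul(2, G)
Function('H')(v) = 1 (Function('H')(v) = Mul(Mul(2, v), Pow(Mul(2, v), -1)) = Mul(Mul(2, v), Mul(Rational(1, 2), Pow(v, -1))) = 1)
T = 1 (T = Pow(1, -1) = 1)
Mul(Add(T, -254), Mul(366, Pow(60, -1))) = Mul(Add(1, -254), Mul(366, Pow(60, -1))) = Mul(-253, Mul(366, Rational(1, 60))) = Mul(-253, Rational(61, 10)) = Rational(-15433, 10)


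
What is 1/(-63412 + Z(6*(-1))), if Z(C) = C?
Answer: -1/63418 ≈ -1.5768e-5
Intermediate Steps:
1/(-63412 + Z(6*(-1))) = 1/(-63412 + 6*(-1)) = 1/(-63412 - 6) = 1/(-63418) = -1/63418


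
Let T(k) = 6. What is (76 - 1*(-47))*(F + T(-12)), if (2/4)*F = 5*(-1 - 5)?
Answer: -6642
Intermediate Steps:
F = -60 (F = 2*(5*(-1 - 5)) = 2*(5*(-6)) = 2*(-30) = -60)
(76 - 1*(-47))*(F + T(-12)) = (76 - 1*(-47))*(-60 + 6) = (76 + 47)*(-54) = 123*(-54) = -6642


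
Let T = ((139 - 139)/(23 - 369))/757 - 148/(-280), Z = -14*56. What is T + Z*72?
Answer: -3951323/70 ≈ -56448.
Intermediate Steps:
Z = -784
T = 37/70 (T = (0/(-346))*(1/757) - 148*(-1/280) = (0*(-1/346))*(1/757) + 37/70 = 0*(1/757) + 37/70 = 0 + 37/70 = 37/70 ≈ 0.52857)
T + Z*72 = 37/70 - 784*72 = 37/70 - 56448 = -3951323/70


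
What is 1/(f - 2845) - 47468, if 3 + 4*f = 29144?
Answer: -843079144/17761 ≈ -47468.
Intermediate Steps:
f = 29141/4 (f = -¾ + (¼)*29144 = -¾ + 7286 = 29141/4 ≈ 7285.3)
1/(f - 2845) - 47468 = 1/(29141/4 - 2845) - 47468 = 1/(17761/4) - 47468 = 4/17761 - 47468 = -843079144/17761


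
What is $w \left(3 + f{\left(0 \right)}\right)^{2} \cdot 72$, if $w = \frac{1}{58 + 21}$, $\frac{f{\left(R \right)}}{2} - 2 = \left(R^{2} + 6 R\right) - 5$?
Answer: $\frac{648}{79} \approx 8.2025$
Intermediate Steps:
$f{\left(R \right)} = -6 + 2 R^{2} + 12 R$ ($f{\left(R \right)} = 4 + 2 \left(\left(R^{2} + 6 R\right) - 5\right) = 4 + 2 \left(-5 + R^{2} + 6 R\right) = 4 + \left(-10 + 2 R^{2} + 12 R\right) = -6 + 2 R^{2} + 12 R$)
$w = \frac{1}{79} \approx 0.012658$
$w \left(3 + f{\left(0 \right)}\right)^{2} \cdot 72 = \frac{\left(3 + \left(-6 + 2 \cdot 0^{2} + 12 \cdot 0\right)\right)^{2}}{79} \cdot 72 = \frac{\left(3 + \left(-6 + 2 \cdot 0 + 0\right)\right)^{2}}{79} \cdot 72 = \frac{\left(3 + \left(-6 + 0 + 0\right)\right)^{2}}{79} \cdot 72 = \frac{\left(3 - 6\right)^{2}}{79} \cdot 72 = \frac{\left(-3\right)^{2}}{79} \cdot 72 = \frac{1}{79} \cdot 9 \cdot 72 = \frac{9}{79} \cdot 72 = \frac{648}{79}$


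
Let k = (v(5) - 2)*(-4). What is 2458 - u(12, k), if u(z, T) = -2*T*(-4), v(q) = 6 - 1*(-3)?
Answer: 2682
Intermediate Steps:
v(q) = 9 (v(q) = 6 + 3 = 9)
k = -28 (k = (9 - 2)*(-4) = 7*(-4) = -28)
u(z, T) = 8*T
2458 - u(12, k) = 2458 - 8*(-28) = 2458 - 1*(-224) = 2458 + 224 = 2682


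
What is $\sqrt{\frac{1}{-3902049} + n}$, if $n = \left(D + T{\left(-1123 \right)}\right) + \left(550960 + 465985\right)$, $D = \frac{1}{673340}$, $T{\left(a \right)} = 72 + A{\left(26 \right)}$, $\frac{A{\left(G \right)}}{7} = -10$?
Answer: $\frac{\sqrt{540185451749499342801414215}}{23047418190} \approx 1008.4$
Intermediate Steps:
$A{\left(G \right)} = -70$ ($A{\left(G \right)} = 7 \left(-10\right) = -70$)
$T{\left(a \right)} = 2$ ($T{\left(a \right)} = 72 - 70 = 2$)
$D = \frac{1}{673340} \approx 1.4851 \cdot 10^{-6}$
$n = \frac{684751092981}{673340}$ ($n = \left(\frac{1}{673340} + 2\right) + \left(550960 + 465985\right) = \frac{1346681}{673340} + 1016945 = \frac{684751092981}{673340} \approx 1.0169 \cdot 10^{6}$)
$\sqrt{\frac{1}{-3902049} + n} = \sqrt{\frac{1}{-3902049} + \frac{684751092981}{673340}} = \sqrt{- \frac{1}{3902049} + \frac{684751092981}{673340}} = \sqrt{\frac{2671932317614744729}{2627405673660}} = \frac{\sqrt{540185451749499342801414215}}{23047418190}$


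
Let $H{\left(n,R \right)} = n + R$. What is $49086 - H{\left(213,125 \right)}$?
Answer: $48748$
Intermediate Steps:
$H{\left(n,R \right)} = R + n$
$49086 - H{\left(213,125 \right)} = 49086 - \left(125 + 213\right) = 49086 - 338 = 48748$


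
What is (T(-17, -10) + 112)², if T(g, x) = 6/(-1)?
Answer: 11236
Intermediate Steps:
T(g, x) = -6 (T(g, x) = -1*6 = -6)
(T(-17, -10) + 112)² = (-6 + 112)² = 106² = 11236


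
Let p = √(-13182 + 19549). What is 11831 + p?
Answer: 11831 + √6367 ≈ 11911.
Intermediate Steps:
p = √6367 ≈ 79.793
11831 + p = 11831 + √6367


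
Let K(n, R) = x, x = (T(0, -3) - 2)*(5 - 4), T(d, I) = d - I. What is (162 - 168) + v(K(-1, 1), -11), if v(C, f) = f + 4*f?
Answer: -61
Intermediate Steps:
x = 1 (x = ((0 - 1*(-3)) - 2)*(5 - 4) = ((0 + 3) - 2)*1 = (3 - 2)*1 = 1*1 = 1)
K(n, R) = 1
v(C, f) = 5*f
(162 - 168) + v(K(-1, 1), -11) = (162 - 168) + 5*(-11) = -6 - 55 = -61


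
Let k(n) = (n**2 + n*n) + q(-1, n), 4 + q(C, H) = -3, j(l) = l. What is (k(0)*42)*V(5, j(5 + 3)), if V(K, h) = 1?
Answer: -294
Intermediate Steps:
q(C, H) = -7 (q(C, H) = -4 - 3 = -7)
k(n) = -7 + 2*n**2 (k(n) = (n**2 + n*n) - 7 = (n**2 + n**2) - 7 = 2*n**2 - 7 = -7 + 2*n**2)
(k(0)*42)*V(5, j(5 + 3)) = ((-7 + 2*0**2)*42)*1 = ((-7 + 2*0)*42)*1 = ((-7 + 0)*42)*1 = -7*42*1 = -294*1 = -294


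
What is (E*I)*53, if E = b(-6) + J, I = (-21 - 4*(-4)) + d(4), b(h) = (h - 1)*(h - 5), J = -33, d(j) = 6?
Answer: 2332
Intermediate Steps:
b(h) = (-1 + h)*(-5 + h)
I = 1 (I = (-21 - 4*(-4)) + 6 = (-21 + 16) + 6 = -5 + 6 = 1)
E = 44 (E = (5 + (-6)**2 - 6*(-6)) - 33 = (5 + 36 + 36) - 33 = 77 - 33 = 44)
(E*I)*53 = (44*1)*53 = 44*53 = 2332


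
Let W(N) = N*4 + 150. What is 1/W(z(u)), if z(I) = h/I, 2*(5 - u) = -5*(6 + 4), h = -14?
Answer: 15/2222 ≈ 0.0067507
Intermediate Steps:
u = 30 (u = 5 - (-5)*(6 + 4)/2 = 5 - (-5)*10/2 = 5 - 1/2*(-50) = 5 + 25 = 30)
z(I) = -14/I
W(N) = 150 + 4*N (W(N) = 4*N + 150 = 150 + 4*N)
1/W(z(u)) = 1/(150 + 4*(-14/30)) = 1/(150 + 4*(-14*1/30)) = 1/(150 + 4*(-7/15)) = 1/(150 - 28/15) = 1/(2222/15) = 15/2222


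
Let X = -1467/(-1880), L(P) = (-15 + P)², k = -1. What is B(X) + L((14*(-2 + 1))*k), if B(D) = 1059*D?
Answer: 1555433/1880 ≈ 827.36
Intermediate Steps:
X = 1467/1880 (X = -1467*(-1/1880) = 1467/1880 ≈ 0.78032)
B(X) + L((14*(-2 + 1))*k) = 1059*(1467/1880) + (-15 + (14*(-2 + 1))*(-1))² = 1553553/1880 + (-15 + (14*(-1))*(-1))² = 1553553/1880 + (-15 - 14*(-1))² = 1553553/1880 + (-15 + 14)² = 1553553/1880 + (-1)² = 1553553/1880 + 1 = 1555433/1880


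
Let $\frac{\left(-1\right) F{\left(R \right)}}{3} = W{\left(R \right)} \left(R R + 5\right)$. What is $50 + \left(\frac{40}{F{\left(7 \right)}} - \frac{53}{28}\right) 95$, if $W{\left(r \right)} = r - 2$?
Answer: $- \frac{305075}{2268} \approx -134.51$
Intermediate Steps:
$W{\left(r \right)} = -2 + r$
$F{\left(R \right)} = - 3 \left(-2 + R\right) \left(5 + R^{2}\right)$ ($F{\left(R \right)} = - 3 \left(-2 + R\right) \left(R R + 5\right) = - 3 \left(-2 + R\right) \left(R^{2} + 5\right) = - 3 \left(-2 + R\right) \left(5 + R^{2}\right)$)
$50 + \left(\frac{40}{F{\left(7 \right)}} - \frac{53}{28}\right) 95 = 50 + \left(\frac{40}{\left(-3\right) \left(-2 + 7\right) \left(5 + 7^{2}\right)} - \frac{53}{28}\right) 95 = 50 + \left(\frac{40}{\left(-3\right) 5 \left(5 + 49\right)} - \frac{53}{28}\right) 95 = 50 + \left(\frac{40}{\left(-3\right) 5 \cdot 54} - \frac{53}{28}\right) 95 = 50 + \left(\frac{40}{-810} - \frac{53}{28}\right) 95 = 50 + \left(40 \left(- \frac{1}{810}\right) - \frac{53}{28}\right) 95 = 50 + \left(- \frac{4}{81} - \frac{53}{28}\right) 95 = 50 - \frac{418475}{2268} = - \frac{305075}{2268}$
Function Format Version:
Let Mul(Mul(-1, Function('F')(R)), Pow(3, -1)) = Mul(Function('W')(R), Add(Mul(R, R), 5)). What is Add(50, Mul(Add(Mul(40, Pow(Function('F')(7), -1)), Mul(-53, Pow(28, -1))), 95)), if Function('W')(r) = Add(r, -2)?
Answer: Rational(-305075, 2268) ≈ -134.51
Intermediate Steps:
Function('W')(r) = Add(-2, r)
Function('F')(R) = Mul(-3, Add(-2, R), Add(5, Pow(R, 2))) (Function('F')(R) = Mul(-3, Mul(Add(-2, R), Add(Mul(R, R), 5))) = Mul(-3, Mul(Add(-2, R), Add(Pow(R, 2), 5))) = Mul(-3, Mul(Add(-2, R), Add(5, Pow(R, 2)))) = Mul(-3, Add(-2, R), Add(5, Pow(R, 2))))
Add(50, Mul(Add(Mul(40, Pow(Function('F')(7), -1)), Mul(-53, Pow(28, -1))), 95)) = Add(50, Mul(Add(Mul(40, Pow(Mul(-3, Add(-2, 7), Add(5, Pow(7, 2))), -1)), Mul(-53, Pow(28, -1))), 95)) = Add(50, Mul(Add(Mul(40, Pow(Mul(-3, 5, Add(5, 49)), -1)), Mul(-53, Rational(1, 28))), 95)) = Add(50, Mul(Add(Mul(40, Pow(Mul(-3, 5, 54), -1)), Rational(-53, 28)), 95)) = Add(50, Mul(Add(Mul(40, Pow(-810, -1)), Rational(-53, 28)), 95)) = Add(50, Mul(Add(Mul(40, Rational(-1, 810)), Rational(-53, 28)), 95)) = Add(50, Mul(Add(Rational(-4, 81), Rational(-53, 28)), 95)) = Add(50, Mul(Rational(-4405, 2268), 95)) = Add(50, Rational(-418475, 2268)) = Rational(-305075, 2268)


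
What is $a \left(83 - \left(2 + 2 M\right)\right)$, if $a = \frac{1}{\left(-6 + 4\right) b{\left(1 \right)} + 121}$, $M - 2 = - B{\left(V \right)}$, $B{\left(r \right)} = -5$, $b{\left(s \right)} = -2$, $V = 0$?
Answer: $\frac{67}{125} \approx 0.536$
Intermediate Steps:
$M = 7$ ($M = 2 - -5 = 2 + 5 = 7$)
$a = \frac{1}{125}$ ($a = \frac{1}{\left(-6 + 4\right) \left(-2\right) + 121} = \frac{1}{\left(-2\right) \left(-2\right) + 121} = \frac{1}{4 + 121} = \frac{1}{125} \approx 0.008$)
$a \left(83 - \left(2 + 2 M\right)\right) = \frac{83 - 16}{125} = \frac{1}{125} \cdot 67 = \frac{67}{125}$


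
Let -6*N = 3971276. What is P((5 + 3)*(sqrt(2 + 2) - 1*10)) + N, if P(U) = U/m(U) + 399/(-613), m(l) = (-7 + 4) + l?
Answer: -81552100801/123213 ≈ -6.6188e+5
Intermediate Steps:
N = -1985638/3 (N = -1/6*3971276 = -1985638/3 ≈ -6.6188e+5)
m(l) = -3 + l
P(U) = -399/613 + U/(-3 + U) (P(U) = U/(-3 + U) + 399/(-613) = U/(-3 + U) + 399*(-1/613) = U/(-3 + U) - 399/613 = -399/613 + U/(-3 + U))
P((5 + 3)*(sqrt(2 + 2) - 1*10)) + N = (1197 + 214*((5 + 3)*(sqrt(2 + 2) - 1*10)))/(613*(-3 + (5 + 3)*(sqrt(2 + 2) - 1*10))) - 1985638/3 = (1197 + 214*(8*(sqrt(4) - 10)))/(613*(-3 + 8*(sqrt(4) - 10))) - 1985638/3 = (1197 + 214*(8*(2 - 10)))/(613*(-3 + 8*(2 - 10))) - 1985638/3 = (1197 + 214*(8*(-8)))/(613*(-3 + 8*(-8))) - 1985638/3 = (1197 + 214*(-64))/(613*(-3 - 64)) - 1985638/3 = (1/613)*(1197 - 13696)/(-67) - 1985638/3 = (1/613)*(-1/67)*(-12499) - 1985638/3 = 12499/41071 - 1985638/3 = -81552100801/123213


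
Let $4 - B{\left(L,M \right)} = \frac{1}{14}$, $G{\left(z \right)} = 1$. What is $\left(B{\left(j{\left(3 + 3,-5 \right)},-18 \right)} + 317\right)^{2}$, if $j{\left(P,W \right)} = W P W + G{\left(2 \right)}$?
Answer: $\frac{20187049}{196} \approx 1.03 \cdot 10^{5}$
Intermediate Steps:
$j{\left(P,W \right)} = 1 + P W^{2}$ ($j{\left(P,W \right)} = W P W + 1 = P W W + 1 = P W^{2} + 1 = 1 + P W^{2}$)
$B{\left(L,M \right)} = \frac{55}{14}$ ($B{\left(L,M \right)} = 4 - \frac{1}{14} = \frac{55}{14}$)
$\left(B{\left(j{\left(3 + 3,-5 \right)},-18 \right)} + 317\right)^{2} = \left(\frac{55}{14} + 317\right)^{2} = \left(\frac{4493}{14}\right)^{2} = \frac{20187049}{196}$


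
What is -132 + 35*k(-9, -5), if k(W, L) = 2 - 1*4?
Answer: -202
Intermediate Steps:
k(W, L) = -2 (k(W, L) = 2 - 4 = -2)
-132 + 35*k(-9, -5) = -132 + 35*(-2) = -132 - 70 = -202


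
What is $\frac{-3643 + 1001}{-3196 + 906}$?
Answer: $\frac{1321}{1145} \approx 1.1537$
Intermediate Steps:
$\frac{-3643 + 1001}{-3196 + 906} = - \frac{2642}{-2290} = \left(-2642\right) \left(- \frac{1}{2290}\right) = \frac{1321}{1145}$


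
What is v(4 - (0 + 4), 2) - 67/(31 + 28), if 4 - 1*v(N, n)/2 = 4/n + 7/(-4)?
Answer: 751/118 ≈ 6.3644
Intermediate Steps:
v(N, n) = 23/2 - 8/n (v(N, n) = 8 - 2*(4/n + 7/(-4)) = 8 - 2*(4/n + 7*(-¼)) = 8 - 2*(4/n - 7/4) = 8 - 2*(-7/4 + 4/n) = 8 + (7/2 - 8/n) = 23/2 - 8/n)
v(4 - (0 + 4), 2) - 67/(31 + 28) = (23/2 - 8/2) - 67/(31 + 28) = (23/2 - 8*½) - 67/59 = (23/2 - 4) + (1/59)*(-67) = 15/2 - 67/59 = 751/118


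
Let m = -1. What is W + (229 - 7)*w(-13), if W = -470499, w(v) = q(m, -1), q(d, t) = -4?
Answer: -471387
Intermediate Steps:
w(v) = -4
W + (229 - 7)*w(-13) = -470499 + (229 - 7)*(-4) = -470499 + 222*(-4) = -470499 - 888 = -471387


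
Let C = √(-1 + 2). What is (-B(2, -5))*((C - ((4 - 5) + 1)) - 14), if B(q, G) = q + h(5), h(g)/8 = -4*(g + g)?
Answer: -4134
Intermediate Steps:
h(g) = -64*g (h(g) = 8*(-4*(g + g)) = 8*(-8*g) = -64*g)
B(q, G) = -320 + q (B(q, G) = q - 64*5 = q - 320 = -320 + q)
C = 1 (C = √1 = 1)
(-B(2, -5))*((C - ((4 - 5) + 1)) - 14) = (-(-320 + 2))*((1 - ((4 - 5) + 1)) - 14) = (-1*(-318))*((1 - (-1 + 1)) - 14) = 318*((1 - 1*0) - 14) = 318*((1 + 0) - 14) = 318*(1 - 14) = 318*(-13) = -4134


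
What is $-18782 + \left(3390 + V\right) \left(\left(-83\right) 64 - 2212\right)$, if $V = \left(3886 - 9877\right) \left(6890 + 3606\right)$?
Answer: $473095151722$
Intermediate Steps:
$V = -62881536$ ($V = \left(-5991\right) 10496 = -62881536$)
$-18782 + \left(3390 + V\right) \left(\left(-83\right) 64 - 2212\right) = -18782 + \left(3390 - 62881536\right) \left(\left(-83\right) 64 - 2212\right) = -18782 - 62878146 \left(-5312 - 2212\right) = -18782 - -473095170504 = -18782 + 473095170504 = 473095151722$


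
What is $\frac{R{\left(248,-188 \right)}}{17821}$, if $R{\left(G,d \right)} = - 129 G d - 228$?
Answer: $\frac{84708}{251} \approx 337.48$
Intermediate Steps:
$R{\left(G,d \right)} = -228 - 129 G d$ ($R{\left(G,d \right)} = - 129 G d - 228 = -228 - 129 G d$)
$\frac{R{\left(248,-188 \right)}}{17821} = \frac{-228 - 31992 \left(-188\right)}{17821} = \left(-228 + 6014496\right) \frac{1}{17821} = 6014268 \cdot \frac{1}{17821} = \frac{84708}{251}$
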